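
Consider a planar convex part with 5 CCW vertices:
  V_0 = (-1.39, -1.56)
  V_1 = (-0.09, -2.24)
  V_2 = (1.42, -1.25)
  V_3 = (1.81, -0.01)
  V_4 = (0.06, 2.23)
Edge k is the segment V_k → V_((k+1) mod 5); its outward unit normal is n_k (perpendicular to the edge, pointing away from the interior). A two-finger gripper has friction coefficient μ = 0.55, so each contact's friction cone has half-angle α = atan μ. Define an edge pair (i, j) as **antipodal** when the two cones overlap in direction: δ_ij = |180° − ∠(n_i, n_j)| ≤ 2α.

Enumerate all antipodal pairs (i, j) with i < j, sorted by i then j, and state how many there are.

α = atan 0.55 = 28.81°;  2α = 57.62°
n_0 = (-0.4635, -0.8861)
n_1 = (+0.5483, -0.8363)
n_2 = (+0.9539, -0.3000)
n_3 = (+0.7880, +0.6156)
n_4 = (-0.9340, +0.3573)
  (0,1): δ = 119.14°  ·
  (0,2): δ = 79.85°  ·
  (0,3): δ = 24.39°  ✓
  (0,4): δ = 96.68°  ·
  (1,2): δ = 140.71°  ·
  (1,3): δ = 85.25°  ·
  (1,4): δ = 35.81°  ✓
  (2,3): δ = 124.54°  ·
  (2,4): δ = 3.48°  ✓
  (3,4): δ = 58.93°  ·
antipodal pairs: 3

count = 3; pairs: (0,3), (1,4), (2,4)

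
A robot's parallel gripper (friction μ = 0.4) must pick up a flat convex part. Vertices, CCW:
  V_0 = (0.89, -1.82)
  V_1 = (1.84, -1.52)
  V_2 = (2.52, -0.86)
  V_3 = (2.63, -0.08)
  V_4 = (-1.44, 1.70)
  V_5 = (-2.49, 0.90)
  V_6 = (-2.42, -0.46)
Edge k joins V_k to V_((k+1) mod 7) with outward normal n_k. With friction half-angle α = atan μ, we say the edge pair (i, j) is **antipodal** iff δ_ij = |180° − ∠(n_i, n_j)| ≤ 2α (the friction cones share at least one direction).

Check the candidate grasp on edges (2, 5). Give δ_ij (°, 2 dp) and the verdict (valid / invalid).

α = atan 0.4 = 21.80°;  2α = 43.60°
edge 2: e_2 = (+0.11, +0.78);  n_2 = (+0.9902, -0.1396)
edge 5: e_5 = (+0.07, -1.36);  n_5 = (-0.9987, -0.0514)
∠(n_2, n_5) = 169.03°
δ = |180° − 169.03°| = 10.97°
10.97° ≤ 2α = 43.60°  →  valid

δ = 10.97°, valid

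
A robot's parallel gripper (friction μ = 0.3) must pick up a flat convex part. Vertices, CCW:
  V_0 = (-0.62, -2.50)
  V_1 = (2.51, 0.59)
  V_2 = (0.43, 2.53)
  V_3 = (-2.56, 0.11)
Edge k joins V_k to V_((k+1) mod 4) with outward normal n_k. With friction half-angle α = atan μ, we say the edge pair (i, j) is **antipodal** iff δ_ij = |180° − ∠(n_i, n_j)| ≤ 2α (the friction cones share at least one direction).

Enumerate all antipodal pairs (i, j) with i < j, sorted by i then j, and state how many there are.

count = 2; pairs: (0,2), (1,3)

α = atan 0.3 = 16.70°;  2α = 33.40°
n_0 = (+0.7025, -0.7116)
n_1 = (+0.6821, +0.7313)
n_2 = (-0.6291, +0.7773)
n_3 = (-0.8026, -0.5966)
  (0,1): δ = 87.64°  ·
  (0,2): δ = 5.65°  ✓
  (0,3): δ = 81.99°  ·
  (1,2): δ = 98.01°  ·
  (1,3): δ = 10.37°  ✓
  (2,3): δ = 92.36°  ·
antipodal pairs: 2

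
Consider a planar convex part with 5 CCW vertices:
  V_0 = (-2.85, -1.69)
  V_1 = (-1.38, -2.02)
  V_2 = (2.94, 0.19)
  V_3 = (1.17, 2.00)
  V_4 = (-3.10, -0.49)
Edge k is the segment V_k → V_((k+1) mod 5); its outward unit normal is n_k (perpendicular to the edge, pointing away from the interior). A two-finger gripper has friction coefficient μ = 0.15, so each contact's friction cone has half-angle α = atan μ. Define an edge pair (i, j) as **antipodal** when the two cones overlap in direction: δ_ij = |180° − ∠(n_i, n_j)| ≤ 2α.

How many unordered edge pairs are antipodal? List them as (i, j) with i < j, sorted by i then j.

count = 1; pairs: (1,3)

α = atan 0.15 = 8.53°;  2α = 17.06°
n_0 = (-0.2190, -0.9757)
n_1 = (+0.4554, -0.8903)
n_2 = (+0.7150, +0.6992)
n_3 = (-0.5037, +0.8639)
n_4 = (-0.9790, -0.2040)
  (0,1): δ = 140.25°  ·
  (0,2): δ = 32.99°  ·
  (0,3): δ = 42.90°  ·
  (0,4): δ = 114.42°  ·
  (1,2): δ = 72.73°  ·
  (1,3): δ = 3.15°  ✓
  (1,4): δ = 74.68°  ·
  (2,3): δ = 104.11°  ·
  (2,4): δ = 32.59°  ·
  (3,4): δ = 108.48°  ·
antipodal pairs: 1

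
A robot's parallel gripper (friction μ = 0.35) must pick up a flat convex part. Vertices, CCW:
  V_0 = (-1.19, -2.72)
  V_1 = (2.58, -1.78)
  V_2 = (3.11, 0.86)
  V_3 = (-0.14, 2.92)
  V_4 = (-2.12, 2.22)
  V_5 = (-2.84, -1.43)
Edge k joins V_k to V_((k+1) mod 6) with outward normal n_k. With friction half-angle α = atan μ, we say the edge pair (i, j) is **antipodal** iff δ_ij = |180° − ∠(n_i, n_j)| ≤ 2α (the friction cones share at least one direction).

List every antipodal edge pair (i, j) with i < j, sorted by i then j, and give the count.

count = 3; pairs: (0,3), (1,4), (2,5)

α = atan 0.35 = 19.29°;  2α = 38.58°
n_0 = (+0.2419, -0.9703)
n_1 = (+0.9804, -0.1968)
n_2 = (+0.5354, +0.8446)
n_3 = (-0.3333, +0.9428)
n_4 = (-0.9811, +0.1935)
n_5 = (-0.6159, -0.7878)
  (0,1): δ = 115.35°  ·
  (0,2): δ = 46.37°  ·
  (0,3): δ = 5.47°  ✓
  (0,4): δ = 64.84°  ·
  (0,5): δ = 127.98°  ·
  (1,2): δ = 111.02°  ·
  (1,3): δ = 59.18°  ·
  (1,4): δ = 0.19°  ✓
  (1,5): δ = 63.33°  ·
  (2,3): δ = 128.16°  ·
  (2,4): δ = 68.79°  ·
  (2,5): δ = 5.65°  ✓
  (3,4): δ = 120.63°  ·
  (3,5): δ = 57.49°  ·
  (4,5): δ = 116.86°  ·
antipodal pairs: 3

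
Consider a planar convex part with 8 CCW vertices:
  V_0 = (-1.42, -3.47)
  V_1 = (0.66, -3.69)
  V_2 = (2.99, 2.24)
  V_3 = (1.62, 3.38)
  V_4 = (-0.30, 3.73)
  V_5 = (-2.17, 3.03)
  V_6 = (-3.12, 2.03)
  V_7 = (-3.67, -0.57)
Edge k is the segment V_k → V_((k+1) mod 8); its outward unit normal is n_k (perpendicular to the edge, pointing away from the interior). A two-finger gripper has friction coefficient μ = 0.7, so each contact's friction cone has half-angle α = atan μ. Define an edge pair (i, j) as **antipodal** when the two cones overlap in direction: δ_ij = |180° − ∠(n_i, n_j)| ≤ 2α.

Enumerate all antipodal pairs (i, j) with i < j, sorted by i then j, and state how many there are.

count = 11; pairs: (0,2), (0,3), (0,4), (0,5), (1,4), (1,5), (1,6), (1,7), (2,6), (2,7), (3,7)

α = atan 0.7 = 34.99°;  2α = 69.98°
n_0 = (-0.1052, -0.9945)
n_1 = (+0.9307, -0.3657)
n_2 = (+0.6396, +0.7687)
n_3 = (+0.1793, +0.9838)
n_4 = (-0.3506, +0.9365)
n_5 = (-0.7250, +0.6887)
n_6 = (-0.9783, +0.2070)
n_7 = (-0.7901, -0.6130)
  (0,1): δ = 105.41°  ·
  (0,2): δ = 33.73°  ✓
  (0,3): δ = 4.29°  ✓
  (0,4): δ = 26.56°  ✓
  (0,5): δ = 52.51°  ✓
  (0,6): δ = 84.09°  ·
  (0,7): δ = 133.84°  ·
  (1,2): δ = 108.31°  ·
  (1,3): δ = 78.88°  ·
  (1,4): δ = 48.03°  ✓
  (1,5): δ = 22.08°  ✓
  (1,6): δ = 9.51°  ✓
  (1,7): δ = 59.26°  ✓
  (2,3): δ = 150.57°  ·
  (2,4): δ = 119.71°  ·
  (2,5): δ = 93.77°  ·
  (2,6): δ = 62.18°  ✓
  (2,7): δ = 12.43°  ✓
  (3,4): δ = 149.15°  ·
  (3,5): δ = 123.20°  ·
  (3,6): δ = 91.61°  ·
  (3,7): δ = 41.86°  ✓
  (4,5): δ = 154.05°  ·
  (4,6): δ = 122.47°  ·
  (4,7): δ = 72.72°  ·
  (5,6): δ = 148.41°  ·
  (5,7): δ = 98.66°  ·
  (6,7): δ = 130.25°  ·
antipodal pairs: 11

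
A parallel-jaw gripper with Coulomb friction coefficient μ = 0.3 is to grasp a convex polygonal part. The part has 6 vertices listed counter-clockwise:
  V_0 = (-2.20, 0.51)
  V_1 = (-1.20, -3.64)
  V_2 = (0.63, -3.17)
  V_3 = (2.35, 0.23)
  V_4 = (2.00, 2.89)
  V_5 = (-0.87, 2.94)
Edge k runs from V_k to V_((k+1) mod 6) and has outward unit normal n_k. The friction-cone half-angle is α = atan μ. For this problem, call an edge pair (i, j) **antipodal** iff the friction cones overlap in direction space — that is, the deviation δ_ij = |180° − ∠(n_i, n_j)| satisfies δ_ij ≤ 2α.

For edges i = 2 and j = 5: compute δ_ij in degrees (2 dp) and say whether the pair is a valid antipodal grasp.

δ = 1.86°, valid

α = atan 0.3 = 16.70°;  2α = 33.40°
edge 2: e_2 = (+1.72, +3.40);  n_2 = (+0.8923, -0.4514)
edge 5: e_5 = (-1.33, -2.43);  n_5 = (-0.8772, +0.4801)
∠(n_2, n_5) = 178.14°
δ = |180° − 178.14°| = 1.86°
1.86° ≤ 2α = 33.40°  →  valid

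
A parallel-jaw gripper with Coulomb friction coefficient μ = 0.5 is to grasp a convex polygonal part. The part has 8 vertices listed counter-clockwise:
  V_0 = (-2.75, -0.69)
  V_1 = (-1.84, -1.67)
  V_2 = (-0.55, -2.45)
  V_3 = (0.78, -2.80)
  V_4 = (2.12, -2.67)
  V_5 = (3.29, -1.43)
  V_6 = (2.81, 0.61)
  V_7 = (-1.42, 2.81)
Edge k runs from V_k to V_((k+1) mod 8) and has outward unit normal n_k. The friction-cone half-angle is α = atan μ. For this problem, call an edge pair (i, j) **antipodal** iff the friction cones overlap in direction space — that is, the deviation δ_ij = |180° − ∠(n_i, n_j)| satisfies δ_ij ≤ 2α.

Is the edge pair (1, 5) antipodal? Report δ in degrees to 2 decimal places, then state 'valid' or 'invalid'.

α = atan 0.5 = 26.57°;  2α = 53.13°
edge 1: e_1 = (+1.29, -0.78);  n_1 = (-0.5174, -0.8557)
edge 5: e_5 = (-0.48, +2.04);  n_5 = (+0.9734, +0.2290)
∠(n_1, n_5) = 134.40°
δ = |180° − 134.40°| = 45.60°
45.60° ≤ 2α = 53.13°  →  valid

δ = 45.60°, valid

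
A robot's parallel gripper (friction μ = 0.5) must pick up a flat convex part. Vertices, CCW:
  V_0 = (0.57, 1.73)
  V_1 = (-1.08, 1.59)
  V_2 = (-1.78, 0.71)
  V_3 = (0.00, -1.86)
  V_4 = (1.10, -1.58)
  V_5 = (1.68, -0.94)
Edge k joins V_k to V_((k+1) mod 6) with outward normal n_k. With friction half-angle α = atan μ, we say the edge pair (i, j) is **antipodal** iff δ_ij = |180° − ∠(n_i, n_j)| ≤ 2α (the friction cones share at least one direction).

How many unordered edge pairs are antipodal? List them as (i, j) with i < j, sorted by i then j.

α = atan 0.5 = 26.57°;  2α = 53.13°
n_0 = (-0.0845, +0.9964)
n_1 = (-0.7826, +0.6225)
n_2 = (-0.8221, -0.5694)
n_3 = (+0.2467, -0.9691)
n_4 = (+0.7410, -0.6715)
n_5 = (+0.9234, +0.3839)
  (0,1): δ = 133.35°  ·
  (0,2): δ = 60.14°  ·
  (0,3): δ = 9.43°  ✓
  (0,4): δ = 42.97°  ✓
  (0,5): δ = 107.72°  ·
  (1,2): δ = 106.79°  ·
  (1,3): δ = 37.22°  ✓
  (1,4): δ = 3.68°  ✓
  (1,5): δ = 61.07°  ·
  (2,3): δ = 110.43°  ·
  (2,4): δ = 76.89°  ·
  (2,5): δ = 12.13°  ✓
  (3,4): δ = 146.47°  ·
  (3,5): δ = 81.71°  ·
  (4,5): δ = 115.24°  ·
antipodal pairs: 5

count = 5; pairs: (0,3), (0,4), (1,3), (1,4), (2,5)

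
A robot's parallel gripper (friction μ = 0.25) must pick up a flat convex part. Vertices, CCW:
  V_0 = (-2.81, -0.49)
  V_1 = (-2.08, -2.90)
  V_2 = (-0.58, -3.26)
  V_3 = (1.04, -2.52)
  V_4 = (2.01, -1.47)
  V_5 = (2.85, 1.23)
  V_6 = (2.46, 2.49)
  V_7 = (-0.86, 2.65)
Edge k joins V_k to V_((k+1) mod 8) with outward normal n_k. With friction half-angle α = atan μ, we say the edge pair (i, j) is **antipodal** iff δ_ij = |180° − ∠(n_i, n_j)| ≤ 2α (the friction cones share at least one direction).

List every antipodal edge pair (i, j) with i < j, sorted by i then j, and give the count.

count = 5; pairs: (0,5), (1,6), (2,6), (3,7), (4,7)

α = atan 0.25 = 14.04°;  2α = 28.07°
n_0 = (-0.9571, -0.2899)
n_1 = (-0.2334, -0.9724)
n_2 = (+0.4155, -0.9096)
n_3 = (+0.7345, -0.6786)
n_4 = (+0.9549, -0.2971)
n_5 = (+0.9553, +0.2957)
n_6 = (+0.0481, +0.9988)
n_7 = (-0.8495, +0.5276)
  (0,1): δ = 120.35°  ·
  (0,2): δ = 82.30°  ·
  (0,3): δ = 59.58°  ·
  (0,4): δ = 34.13°  ·
  (0,5): δ = 0.35°  ✓
  (0,6): δ = 70.39°  ·
  (0,7): δ = 131.31°  ·
  (1,2): δ = 141.95°  ·
  (1,3): δ = 119.24°  ·
  (1,4): δ = 93.79°  ·
  (1,5): δ = 59.31°  ·
  (1,6): δ = 10.74°  ✓
  (1,7): δ = 71.65°  ·
  (2,3): δ = 157.28°  ·
  (2,4): δ = 131.83°  ·
  (2,5): δ = 97.35°  ·
  (2,6): δ = 27.31°  ✓
  (2,7): δ = 33.61°  ·
  (3,4): δ = 154.55°  ·
  (3,5): δ = 120.07°  ·
  (3,6): δ = 50.03°  ·
  (3,7): δ = 10.89°  ✓
  (4,5): δ = 145.52°  ·
  (4,6): δ = 75.48°  ·
  (4,7): δ = 14.56°  ✓
  (5,6): δ = 109.96°  ·
  (5,7): δ = 49.04°  ·
  (6,7): δ = 119.08°  ·
antipodal pairs: 5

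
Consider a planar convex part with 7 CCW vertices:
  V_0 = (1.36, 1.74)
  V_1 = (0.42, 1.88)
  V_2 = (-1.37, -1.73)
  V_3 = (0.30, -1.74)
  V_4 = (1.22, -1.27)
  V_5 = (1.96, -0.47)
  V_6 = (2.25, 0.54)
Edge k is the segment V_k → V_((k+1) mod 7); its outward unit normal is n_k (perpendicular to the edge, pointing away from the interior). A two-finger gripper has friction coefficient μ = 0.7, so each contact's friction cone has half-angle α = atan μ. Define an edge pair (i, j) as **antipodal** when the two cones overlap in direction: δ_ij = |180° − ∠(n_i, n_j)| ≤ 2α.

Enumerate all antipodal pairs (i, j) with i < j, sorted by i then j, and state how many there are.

count = 9; pairs: (0,2), (0,3), (0,4), (1,2), (1,3), (1,4), (1,5), (1,6), (2,6)

α = atan 0.7 = 34.99°;  2α = 69.98°
n_0 = (+0.1473, +0.9891)
n_1 = (-0.8959, +0.4442)
n_2 = (-0.0060, -1.0000)
n_3 = (+0.4549, -0.8905)
n_4 = (+0.7341, -0.6790)
n_5 = (+0.9612, -0.2760)
n_6 = (+0.8032, +0.5957)
  (0,1): δ = 107.90°  ·
  (0,2): δ = 8.13°  ✓
  (0,3): δ = 35.53°  ✓
  (0,4): δ = 55.70°  ✓
  (0,5): δ = 82.45°  ·
  (0,6): δ = 135.03°  ·
  (1,2): δ = 63.97°  ✓
  (1,3): δ = 36.56°  ✓
  (1,4): δ = 16.39°  ✓
  (1,5): δ = 10.35°  ✓
  (1,6): δ = 62.94°  ✓
  (2,3): δ = 152.60°  ·
  (2,4): δ = 132.43°  ·
  (2,5): δ = 105.68°  ·
  (2,6): δ = 53.09°  ✓
  (3,4): δ = 159.83°  ·
  (3,5): δ = 133.08°  ·
  (3,6): δ = 80.50°  ·
  (4,5): δ = 153.25°  ·
  (4,6): δ = 100.67°  ·
  (5,6): δ = 127.42°  ·
antipodal pairs: 9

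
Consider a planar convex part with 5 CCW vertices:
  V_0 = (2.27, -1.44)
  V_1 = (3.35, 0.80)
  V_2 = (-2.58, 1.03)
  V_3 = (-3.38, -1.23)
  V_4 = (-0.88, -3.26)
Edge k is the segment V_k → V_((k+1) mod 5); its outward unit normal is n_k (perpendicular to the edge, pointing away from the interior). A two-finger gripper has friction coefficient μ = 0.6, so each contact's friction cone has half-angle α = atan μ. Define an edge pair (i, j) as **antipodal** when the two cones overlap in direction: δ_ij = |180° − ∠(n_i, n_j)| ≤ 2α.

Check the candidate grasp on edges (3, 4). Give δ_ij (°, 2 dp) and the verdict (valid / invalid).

α = atan 0.6 = 30.96°;  2α = 61.93°
edge 3: e_3 = (+2.50, -2.03);  n_3 = (-0.6304, -0.7763)
edge 4: e_4 = (+3.15, +1.82);  n_4 = (+0.5003, -0.8659)
∠(n_3, n_4) = 69.09°
δ = |180° − 69.09°| = 110.91°
110.91° > 2α = 61.93°  →  invalid

δ = 110.91°, invalid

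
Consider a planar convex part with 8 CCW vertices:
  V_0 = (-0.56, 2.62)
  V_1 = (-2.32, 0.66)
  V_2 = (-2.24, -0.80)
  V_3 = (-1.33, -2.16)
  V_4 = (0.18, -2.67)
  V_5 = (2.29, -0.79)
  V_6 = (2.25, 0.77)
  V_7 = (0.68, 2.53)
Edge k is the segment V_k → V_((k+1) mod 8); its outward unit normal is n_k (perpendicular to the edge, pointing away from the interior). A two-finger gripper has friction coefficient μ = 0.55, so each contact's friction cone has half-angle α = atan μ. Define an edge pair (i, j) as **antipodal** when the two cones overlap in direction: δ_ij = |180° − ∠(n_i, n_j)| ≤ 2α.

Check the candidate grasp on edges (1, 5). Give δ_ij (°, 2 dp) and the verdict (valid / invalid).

δ = 1.67°, valid

α = atan 0.55 = 28.81°;  2α = 57.62°
edge 1: e_1 = (+0.08, -1.46);  n_1 = (-0.9985, -0.0547)
edge 5: e_5 = (-0.04, +1.56);  n_5 = (+0.9997, +0.0256)
∠(n_1, n_5) = 178.33°
δ = |180° − 178.33°| = 1.67°
1.67° ≤ 2α = 57.62°  →  valid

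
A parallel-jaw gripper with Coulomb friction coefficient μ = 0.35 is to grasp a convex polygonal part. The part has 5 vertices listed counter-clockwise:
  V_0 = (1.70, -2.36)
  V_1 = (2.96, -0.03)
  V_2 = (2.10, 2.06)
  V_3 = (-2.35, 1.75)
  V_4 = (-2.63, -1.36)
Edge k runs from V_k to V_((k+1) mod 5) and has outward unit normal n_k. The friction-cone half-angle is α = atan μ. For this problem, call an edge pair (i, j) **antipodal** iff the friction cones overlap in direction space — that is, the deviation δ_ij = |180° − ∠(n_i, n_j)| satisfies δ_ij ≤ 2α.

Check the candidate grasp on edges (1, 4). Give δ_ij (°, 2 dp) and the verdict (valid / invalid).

α = atan 0.35 = 19.29°;  2α = 38.58°
edge 1: e_1 = (-0.86, +2.09);  n_1 = (+0.9248, +0.3805)
edge 4: e_4 = (+4.33, -1.00);  n_4 = (-0.2250, -0.9744)
∠(n_1, n_4) = 125.37°
δ = |180° − 125.37°| = 54.63°
54.63° > 2α = 38.58°  →  invalid

δ = 54.63°, invalid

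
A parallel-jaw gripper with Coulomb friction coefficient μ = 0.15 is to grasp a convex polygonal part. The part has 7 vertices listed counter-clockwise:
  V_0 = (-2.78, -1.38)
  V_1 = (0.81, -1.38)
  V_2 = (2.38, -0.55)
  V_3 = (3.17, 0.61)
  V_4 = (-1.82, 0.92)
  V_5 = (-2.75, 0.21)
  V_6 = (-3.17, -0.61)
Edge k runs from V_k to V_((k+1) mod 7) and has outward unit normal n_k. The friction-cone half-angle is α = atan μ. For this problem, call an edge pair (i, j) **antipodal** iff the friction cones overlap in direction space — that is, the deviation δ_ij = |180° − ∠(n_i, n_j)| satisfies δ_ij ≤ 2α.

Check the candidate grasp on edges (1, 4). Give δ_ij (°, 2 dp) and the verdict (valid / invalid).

δ = 9.50°, valid

α = atan 0.15 = 8.53°;  2α = 17.06°
edge 1: e_1 = (+1.57, +0.83);  n_1 = (+0.4674, -0.8841)
edge 4: e_4 = (-0.93, -0.71);  n_4 = (-0.6068, +0.7948)
∠(n_1, n_4) = 170.50°
δ = |180° − 170.50°| = 9.50°
9.50° ≤ 2α = 17.06°  →  valid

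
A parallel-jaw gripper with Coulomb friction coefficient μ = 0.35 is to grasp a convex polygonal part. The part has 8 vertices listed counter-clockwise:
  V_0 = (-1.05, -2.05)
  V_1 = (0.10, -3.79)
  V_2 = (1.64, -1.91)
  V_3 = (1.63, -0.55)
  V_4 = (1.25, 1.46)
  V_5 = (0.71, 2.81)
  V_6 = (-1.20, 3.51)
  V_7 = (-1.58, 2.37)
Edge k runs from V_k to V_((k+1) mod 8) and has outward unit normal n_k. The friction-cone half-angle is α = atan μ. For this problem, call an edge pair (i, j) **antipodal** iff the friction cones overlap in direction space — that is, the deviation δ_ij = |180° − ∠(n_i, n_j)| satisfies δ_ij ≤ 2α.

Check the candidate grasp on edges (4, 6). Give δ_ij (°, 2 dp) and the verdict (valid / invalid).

δ = 40.24°, invalid

α = atan 0.35 = 19.29°;  2α = 38.58°
edge 4: e_4 = (-0.54, +1.35);  n_4 = (+0.9285, +0.3714)
edge 6: e_6 = (-0.38, -1.14);  n_6 = (-0.9487, +0.3162)
∠(n_4, n_6) = 139.76°
δ = |180° − 139.76°| = 40.24°
40.24° > 2α = 38.58°  →  invalid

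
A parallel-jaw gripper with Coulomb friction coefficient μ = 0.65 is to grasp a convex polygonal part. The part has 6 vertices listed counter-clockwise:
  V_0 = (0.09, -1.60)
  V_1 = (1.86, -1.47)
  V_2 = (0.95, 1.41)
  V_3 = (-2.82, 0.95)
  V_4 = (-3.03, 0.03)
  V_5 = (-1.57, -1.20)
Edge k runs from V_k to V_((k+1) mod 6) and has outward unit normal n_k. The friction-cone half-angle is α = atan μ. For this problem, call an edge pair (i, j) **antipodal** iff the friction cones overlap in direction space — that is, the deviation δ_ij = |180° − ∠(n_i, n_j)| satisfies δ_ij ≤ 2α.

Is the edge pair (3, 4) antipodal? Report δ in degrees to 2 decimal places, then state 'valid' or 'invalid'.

δ = 117.25°, invalid

α = atan 0.65 = 33.02°;  2α = 66.05°
edge 3: e_3 = (-0.21, -0.92);  n_3 = (-0.9749, +0.2225)
edge 4: e_4 = (+1.46, -1.23);  n_4 = (-0.6443, -0.7648)
∠(n_3, n_4) = 62.75°
δ = |180° − 62.75°| = 117.25°
117.25° > 2α = 66.05°  →  invalid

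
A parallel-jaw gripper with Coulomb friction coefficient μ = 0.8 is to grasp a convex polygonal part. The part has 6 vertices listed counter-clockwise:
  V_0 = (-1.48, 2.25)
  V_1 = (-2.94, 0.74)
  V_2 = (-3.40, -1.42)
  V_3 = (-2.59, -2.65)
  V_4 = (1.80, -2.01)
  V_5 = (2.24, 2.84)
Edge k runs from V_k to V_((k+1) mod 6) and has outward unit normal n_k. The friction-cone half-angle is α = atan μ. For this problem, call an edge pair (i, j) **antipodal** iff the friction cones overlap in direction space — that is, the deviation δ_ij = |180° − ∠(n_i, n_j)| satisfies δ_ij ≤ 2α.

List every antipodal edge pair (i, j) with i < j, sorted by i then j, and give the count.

α = atan 0.8 = 38.66°;  2α = 77.32°
n_0 = (-0.7189, +0.6951)
n_1 = (-0.9781, +0.2083)
n_2 = (-0.8352, -0.5500)
n_3 = (+0.1443, -0.9895)
n_4 = (+0.9959, -0.0904)
n_5 = (-0.1566, +0.9877)
  (0,1): δ = 147.99°  ·
  (0,2): δ = 102.60°  ·
  (0,3): δ = 37.67°  ✓
  (0,4): δ = 38.85°  ✓
  (0,5): δ = 143.05°  ·
  (1,2): δ = 134.61°  ·
  (1,3): δ = 69.68°  ✓
  (1,4): δ = 6.84°  ✓
  (1,5): δ = 111.03°  ·
  (2,3): δ = 115.07°  ·
  (2,4): δ = 38.55°  ✓
  (2,5): δ = 65.65°  ✓
  (3,4): δ = 103.48°  ·
  (3,5): δ = 0.72°  ✓
  (4,5): δ = 75.80°  ✓
antipodal pairs: 8

count = 8; pairs: (0,3), (0,4), (1,3), (1,4), (2,4), (2,5), (3,5), (4,5)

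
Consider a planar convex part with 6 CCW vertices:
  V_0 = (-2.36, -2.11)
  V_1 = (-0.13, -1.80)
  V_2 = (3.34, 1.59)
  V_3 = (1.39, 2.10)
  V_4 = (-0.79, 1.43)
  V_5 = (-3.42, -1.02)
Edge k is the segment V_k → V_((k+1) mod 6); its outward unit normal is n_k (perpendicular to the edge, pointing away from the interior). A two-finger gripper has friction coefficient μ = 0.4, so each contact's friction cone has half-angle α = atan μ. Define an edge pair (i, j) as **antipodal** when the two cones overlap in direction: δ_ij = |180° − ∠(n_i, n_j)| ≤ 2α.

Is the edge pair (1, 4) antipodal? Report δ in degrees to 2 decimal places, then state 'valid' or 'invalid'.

δ = 1.36°, valid

α = atan 0.4 = 21.80°;  2α = 43.60°
edge 1: e_1 = (+3.47, +3.39);  n_1 = (+0.6988, -0.7153)
edge 4: e_4 = (-2.63, -2.45);  n_4 = (-0.6816, +0.7317)
∠(n_1, n_4) = 178.64°
δ = |180° − 178.64°| = 1.36°
1.36° ≤ 2α = 43.60°  →  valid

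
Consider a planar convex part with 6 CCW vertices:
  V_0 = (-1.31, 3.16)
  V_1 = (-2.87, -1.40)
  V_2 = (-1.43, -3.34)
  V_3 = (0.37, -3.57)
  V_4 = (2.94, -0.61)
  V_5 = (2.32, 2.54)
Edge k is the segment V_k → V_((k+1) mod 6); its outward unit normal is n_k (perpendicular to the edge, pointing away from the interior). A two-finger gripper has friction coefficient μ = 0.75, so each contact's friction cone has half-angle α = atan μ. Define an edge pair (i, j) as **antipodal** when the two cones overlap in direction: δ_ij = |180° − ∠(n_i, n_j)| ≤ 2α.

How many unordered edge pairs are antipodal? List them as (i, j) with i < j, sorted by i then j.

α = atan 0.75 = 36.87°;  2α = 73.74°
n_0 = (-0.9462, +0.3237)
n_1 = (-0.8030, -0.5960)
n_2 = (-0.1267, -0.9919)
n_3 = (+0.7551, -0.6556)
n_4 = (+0.9812, +0.1931)
n_5 = (+0.1684, +0.9857)
  (0,1): δ = 124.53°  ·
  (0,2): δ = 78.40°  ·
  (0,3): δ = 22.08°  ✓
  (0,4): δ = 30.02°  ✓
  (0,5): δ = 99.19°  ·
  (1,2): δ = 133.87°  ·
  (1,3): δ = 77.55°  ·
  (1,4): δ = 25.45°  ✓
  (1,5): δ = 43.72°  ✓
  (2,3): δ = 123.68°  ·
  (2,4): δ = 71.58°  ✓
  (2,5): δ = 2.41°  ✓
  (3,4): δ = 127.90°  ·
  (3,5): δ = 58.73°  ✓
  (4,5): δ = 110.83°  ·
antipodal pairs: 7

count = 7; pairs: (0,3), (0,4), (1,4), (1,5), (2,4), (2,5), (3,5)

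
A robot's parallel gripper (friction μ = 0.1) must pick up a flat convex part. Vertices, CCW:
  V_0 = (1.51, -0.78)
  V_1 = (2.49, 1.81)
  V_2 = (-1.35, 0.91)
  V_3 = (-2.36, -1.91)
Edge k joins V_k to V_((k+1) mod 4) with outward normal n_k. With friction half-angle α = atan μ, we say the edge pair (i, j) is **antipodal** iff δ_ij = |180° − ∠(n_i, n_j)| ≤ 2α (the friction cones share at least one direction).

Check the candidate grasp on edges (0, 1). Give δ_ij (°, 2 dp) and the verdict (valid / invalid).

α = atan 0.1 = 5.71°;  2α = 11.42°
edge 0: e_0 = (+0.98, +2.59);  n_0 = (+0.9353, -0.3539)
edge 1: e_1 = (-3.84, -0.90);  n_1 = (-0.2282, +0.9736)
∠(n_0, n_1) = 123.92°
δ = |180° − 123.92°| = 56.08°
56.08° > 2α = 11.42°  →  invalid

δ = 56.08°, invalid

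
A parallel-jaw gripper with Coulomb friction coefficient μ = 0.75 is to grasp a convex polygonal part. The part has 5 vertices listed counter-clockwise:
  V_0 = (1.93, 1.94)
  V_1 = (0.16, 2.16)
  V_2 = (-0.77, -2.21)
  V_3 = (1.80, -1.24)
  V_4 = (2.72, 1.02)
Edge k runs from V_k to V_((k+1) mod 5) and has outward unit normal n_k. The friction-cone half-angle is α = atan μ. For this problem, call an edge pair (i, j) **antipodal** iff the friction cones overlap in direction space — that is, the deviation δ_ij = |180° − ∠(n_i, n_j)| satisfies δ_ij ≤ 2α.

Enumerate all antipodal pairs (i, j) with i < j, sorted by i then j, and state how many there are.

α = atan 0.75 = 36.87°;  2α = 73.74°
n_0 = (+0.1233, +0.9924)
n_1 = (-0.9781, +0.2082)
n_2 = (+0.3531, -0.9356)
n_3 = (+0.9262, -0.3770)
n_4 = (+0.7587, +0.6515)
  (0,1): δ = 94.93°  ·
  (0,2): δ = 27.76°  ✓
  (0,3): δ = 74.93°  ·
  (0,4): δ = 137.74°  ·
  (1,2): δ = 57.31°  ✓
  (1,3): δ = 10.14°  ✓
  (1,4): δ = 52.67°  ✓
  (2,3): δ = 132.83°  ·
  (2,4): δ = 70.03°  ✓
  (3,4): δ = 117.20°  ·
antipodal pairs: 5

count = 5; pairs: (0,2), (1,2), (1,3), (1,4), (2,4)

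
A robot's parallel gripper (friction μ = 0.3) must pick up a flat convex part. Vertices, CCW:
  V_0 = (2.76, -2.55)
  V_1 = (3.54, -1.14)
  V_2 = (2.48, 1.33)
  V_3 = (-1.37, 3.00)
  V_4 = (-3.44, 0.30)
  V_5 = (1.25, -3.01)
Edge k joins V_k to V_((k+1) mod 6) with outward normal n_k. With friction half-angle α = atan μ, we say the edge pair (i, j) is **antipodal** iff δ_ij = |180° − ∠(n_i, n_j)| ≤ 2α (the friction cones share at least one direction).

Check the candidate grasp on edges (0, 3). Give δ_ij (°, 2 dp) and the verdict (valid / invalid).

δ = 8.53°, valid

α = atan 0.3 = 16.70°;  2α = 33.40°
edge 0: e_0 = (+0.78, +1.41);  n_0 = (+0.8750, -0.4841)
edge 3: e_3 = (-2.07, -2.70);  n_3 = (-0.7936, +0.6084)
∠(n_0, n_3) = 171.47°
δ = |180° − 171.47°| = 8.53°
8.53° ≤ 2α = 33.40°  →  valid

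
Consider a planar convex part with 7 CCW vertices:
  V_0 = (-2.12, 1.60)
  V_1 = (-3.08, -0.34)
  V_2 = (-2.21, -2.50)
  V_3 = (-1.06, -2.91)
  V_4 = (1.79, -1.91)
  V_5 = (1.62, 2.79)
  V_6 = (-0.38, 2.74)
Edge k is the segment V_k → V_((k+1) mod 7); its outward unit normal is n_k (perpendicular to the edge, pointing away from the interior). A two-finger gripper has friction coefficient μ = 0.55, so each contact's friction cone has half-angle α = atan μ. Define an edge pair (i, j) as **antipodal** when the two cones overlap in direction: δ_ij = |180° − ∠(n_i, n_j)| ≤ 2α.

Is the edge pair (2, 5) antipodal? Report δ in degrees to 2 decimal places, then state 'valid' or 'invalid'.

α = atan 0.55 = 28.81°;  2α = 57.62°
edge 2: e_2 = (+1.15, -0.41);  n_2 = (-0.3358, -0.9419)
edge 5: e_5 = (-2.00, -0.05);  n_5 = (-0.0250, +0.9997)
∠(n_2, n_5) = 158.95°
δ = |180° − 158.95°| = 21.05°
21.05° ≤ 2α = 57.62°  →  valid

δ = 21.05°, valid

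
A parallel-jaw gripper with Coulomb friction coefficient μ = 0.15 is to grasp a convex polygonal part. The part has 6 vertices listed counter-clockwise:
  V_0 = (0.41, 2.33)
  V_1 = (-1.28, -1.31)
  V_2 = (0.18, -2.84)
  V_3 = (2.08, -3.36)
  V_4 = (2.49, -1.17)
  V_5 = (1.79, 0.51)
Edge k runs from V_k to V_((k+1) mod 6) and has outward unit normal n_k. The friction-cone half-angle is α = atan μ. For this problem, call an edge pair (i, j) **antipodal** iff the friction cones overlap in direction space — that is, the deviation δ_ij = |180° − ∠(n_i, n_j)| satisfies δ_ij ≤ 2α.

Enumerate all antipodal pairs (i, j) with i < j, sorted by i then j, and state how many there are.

α = atan 0.15 = 8.53°;  2α = 17.06°
n_0 = (-0.9070, +0.4211)
n_1 = (-0.7235, -0.6904)
n_2 = (-0.2640, -0.9645)
n_3 = (+0.9829, -0.1840)
n_4 = (+0.9231, +0.3846)
n_5 = (+0.7968, +0.6042)
  (0,1): δ = 111.44°  ·
  (0,2): δ = 80.40°  ·
  (0,3): δ = 14.30°  ✓
  (0,4): δ = 47.52°  ·
  (0,5): δ = 62.08°  ·
  (1,2): δ = 148.97°  ·
  (1,3): δ = 54.26°  ·
  (1,4): δ = 21.04°  ·
  (1,5): δ = 6.49°  ✓
  (2,3): δ = 85.30°  ·
  (2,4): δ = 52.07°  ·
  (2,5): δ = 37.52°  ·
  (3,4): δ = 146.78°  ·
  (3,5): δ = 132.23°  ·
  (4,5): δ = 165.45°  ·
antipodal pairs: 2

count = 2; pairs: (0,3), (1,5)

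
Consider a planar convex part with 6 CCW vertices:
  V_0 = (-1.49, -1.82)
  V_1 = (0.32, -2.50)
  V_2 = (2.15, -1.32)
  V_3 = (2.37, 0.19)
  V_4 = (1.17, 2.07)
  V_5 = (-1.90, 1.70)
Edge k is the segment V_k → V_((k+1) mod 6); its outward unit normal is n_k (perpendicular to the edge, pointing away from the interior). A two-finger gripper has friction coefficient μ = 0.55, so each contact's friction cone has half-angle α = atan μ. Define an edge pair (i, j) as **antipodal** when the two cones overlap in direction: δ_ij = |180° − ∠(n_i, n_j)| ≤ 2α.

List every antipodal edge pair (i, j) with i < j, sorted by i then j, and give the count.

α = atan 0.55 = 28.81°;  2α = 57.62°
n_0 = (-0.3517, -0.9361)
n_1 = (+0.5419, -0.8404)
n_2 = (+0.9896, -0.1442)
n_3 = (+0.8429, +0.5380)
n_4 = (-0.1197, +0.9928)
n_5 = (-0.9933, -0.1157)
  (0,1): δ = 126.59°  ·
  (0,2): δ = 77.70°  ·
  (0,3): δ = 36.86°  ✓
  (0,4): δ = 27.46°  ✓
  (0,5): δ = 117.23°  ·
  (1,2): δ = 131.10°  ·
  (1,3): δ = 90.26°  ·
  (1,4): δ = 25.94°  ✓
  (1,5): δ = 63.83°  ·
  (2,3): δ = 139.16°  ·
  (2,4): δ = 74.84°  ·
  (2,5): δ = 14.93°  ✓
  (3,4): δ = 115.68°  ·
  (3,5): δ = 25.91°  ✓
  (4,5): δ = 90.23°  ·
antipodal pairs: 5

count = 5; pairs: (0,3), (0,4), (1,4), (2,5), (3,5)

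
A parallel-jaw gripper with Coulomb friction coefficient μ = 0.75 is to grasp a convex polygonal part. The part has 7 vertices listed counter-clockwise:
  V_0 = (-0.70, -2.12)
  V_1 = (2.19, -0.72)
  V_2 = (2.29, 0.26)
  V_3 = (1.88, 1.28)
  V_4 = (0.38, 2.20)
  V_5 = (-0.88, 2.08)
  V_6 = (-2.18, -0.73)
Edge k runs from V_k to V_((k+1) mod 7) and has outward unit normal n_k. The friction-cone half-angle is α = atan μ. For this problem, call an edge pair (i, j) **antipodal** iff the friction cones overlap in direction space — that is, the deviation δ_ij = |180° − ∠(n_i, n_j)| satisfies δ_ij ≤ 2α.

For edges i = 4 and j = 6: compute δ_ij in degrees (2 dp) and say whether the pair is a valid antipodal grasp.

δ = 48.64°, valid

α = atan 0.75 = 36.87°;  2α = 73.74°
edge 4: e_4 = (-1.26, -0.12);  n_4 = (-0.0948, +0.9955)
edge 6: e_6 = (+1.48, -1.39);  n_6 = (-0.6846, -0.7289)
∠(n_4, n_6) = 131.36°
δ = |180° − 131.36°| = 48.64°
48.64° ≤ 2α = 73.74°  →  valid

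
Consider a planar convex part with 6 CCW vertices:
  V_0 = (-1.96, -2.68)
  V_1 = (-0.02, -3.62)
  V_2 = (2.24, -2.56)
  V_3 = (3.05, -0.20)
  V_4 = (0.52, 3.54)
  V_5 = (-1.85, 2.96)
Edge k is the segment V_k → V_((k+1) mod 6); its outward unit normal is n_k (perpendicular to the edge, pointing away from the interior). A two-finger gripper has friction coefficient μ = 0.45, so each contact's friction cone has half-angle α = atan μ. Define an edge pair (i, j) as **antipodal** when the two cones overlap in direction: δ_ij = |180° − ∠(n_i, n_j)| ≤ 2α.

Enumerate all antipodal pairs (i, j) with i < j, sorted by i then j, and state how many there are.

α = atan 0.45 = 24.23°;  2α = 48.46°
n_0 = (-0.4360, -0.8999)
n_1 = (+0.4246, -0.9054)
n_2 = (+0.9458, -0.3246)
n_3 = (+0.8283, +0.5603)
n_4 = (-0.2377, +0.9713)
n_5 = (-0.9998, +0.0195)
  (0,1): δ = 129.02°  ·
  (0,2): δ = 83.09°  ·
  (0,3): δ = 30.07°  ✓
  (0,4): δ = 39.60°  ✓
  (0,5): δ = 114.73°  ·
  (1,2): δ = 134.07°  ·
  (1,3): δ = 81.05°  ·
  (1,4): δ = 11.38°  ✓
  (1,5): δ = 63.75°  ·
  (2,3): δ = 126.98°  ·
  (2,4): δ = 57.31°  ·
  (2,5): δ = 17.83°  ✓
  (3,4): δ = 110.33°  ·
  (3,5): δ = 35.19°  ✓
  (4,5): δ = 104.87°  ·
antipodal pairs: 5

count = 5; pairs: (0,3), (0,4), (1,4), (2,5), (3,5)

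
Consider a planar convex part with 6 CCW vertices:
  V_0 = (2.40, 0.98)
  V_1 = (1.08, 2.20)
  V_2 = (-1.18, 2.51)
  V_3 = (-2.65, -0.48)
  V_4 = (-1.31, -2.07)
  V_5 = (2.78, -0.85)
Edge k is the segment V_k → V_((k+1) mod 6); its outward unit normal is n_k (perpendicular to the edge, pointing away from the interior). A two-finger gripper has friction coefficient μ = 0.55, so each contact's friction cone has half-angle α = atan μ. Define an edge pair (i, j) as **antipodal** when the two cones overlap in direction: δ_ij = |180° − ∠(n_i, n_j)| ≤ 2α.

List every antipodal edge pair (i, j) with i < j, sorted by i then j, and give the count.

α = atan 0.55 = 28.81°;  2α = 57.62°
n_0 = (+0.6787, +0.7344)
n_1 = (+0.1359, +0.9907)
n_2 = (-0.8974, +0.4412)
n_3 = (-0.7647, -0.6444)
n_4 = (+0.2858, -0.9583)
n_5 = (+0.9791, +0.2033)
  (0,1): δ = 145.06°  ·
  (0,2): δ = 73.44°  ·
  (0,3): δ = 7.13°  ✓
  (0,4): δ = 59.35°  ·
  (0,5): δ = 144.48°  ·
  (1,2): δ = 108.37°  ·
  (1,3): δ = 42.07°  ✓
  (1,4): δ = 24.42°  ✓
  (1,5): δ = 109.54°  ·
  (2,3): δ = 113.70°  ·
  (2,4): δ = 47.21°  ✓
  (2,5): δ = 37.91°  ✓
  (3,4): δ = 113.51°  ·
  (3,5): δ = 28.39°  ✓
  (4,5): δ = 94.88°  ·
antipodal pairs: 6

count = 6; pairs: (0,3), (1,3), (1,4), (2,4), (2,5), (3,5)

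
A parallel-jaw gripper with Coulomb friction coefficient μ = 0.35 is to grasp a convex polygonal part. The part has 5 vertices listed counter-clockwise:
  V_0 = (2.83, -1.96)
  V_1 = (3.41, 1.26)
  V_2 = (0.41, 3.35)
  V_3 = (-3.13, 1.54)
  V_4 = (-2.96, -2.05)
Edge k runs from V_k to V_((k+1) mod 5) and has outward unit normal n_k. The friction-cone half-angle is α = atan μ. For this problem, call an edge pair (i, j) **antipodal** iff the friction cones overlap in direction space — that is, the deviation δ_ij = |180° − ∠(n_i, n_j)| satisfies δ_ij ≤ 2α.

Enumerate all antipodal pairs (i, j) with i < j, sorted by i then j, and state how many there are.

α = atan 0.35 = 19.29°;  2α = 38.58°
n_0 = (+0.9842, -0.1773)
n_1 = (+0.5716, +0.8205)
n_2 = (-0.4552, +0.8904)
n_3 = (-0.9989, -0.0473)
n_4 = (+0.0155, -0.9999)
  (0,1): δ = 114.65°  ·
  (0,2): δ = 52.71°  ·
  (0,3): δ = 12.92°  ✓
  (0,4): δ = 101.10°  ·
  (1,2): δ = 118.06°  ·
  (1,3): δ = 52.43°  ·
  (1,4): δ = 35.75°  ✓
  (2,3): δ = 114.37°  ·
  (2,4): δ = 26.19°  ✓
  (3,4): δ = 91.82°  ·
antipodal pairs: 3

count = 3; pairs: (0,3), (1,4), (2,4)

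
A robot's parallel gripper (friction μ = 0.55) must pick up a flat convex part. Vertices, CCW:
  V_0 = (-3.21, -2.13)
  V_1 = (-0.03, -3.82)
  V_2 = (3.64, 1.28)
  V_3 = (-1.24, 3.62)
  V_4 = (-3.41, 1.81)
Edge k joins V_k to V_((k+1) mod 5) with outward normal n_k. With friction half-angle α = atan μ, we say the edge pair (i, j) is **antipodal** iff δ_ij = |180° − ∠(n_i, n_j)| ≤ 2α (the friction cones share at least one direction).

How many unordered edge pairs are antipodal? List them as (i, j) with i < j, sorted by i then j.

α = atan 0.55 = 28.81°;  2α = 57.62°
n_0 = (-0.4693, -0.8830)
n_1 = (+0.8117, -0.5841)
n_2 = (+0.4324, +0.9017)
n_3 = (-0.6405, +0.7679)
n_4 = (-0.9987, -0.0507)
  (0,1): δ = 97.75°  ·
  (0,2): δ = 2.37°  ✓
  (0,3): δ = 67.82°  ·
  (0,4): δ = 120.89°  ·
  (1,2): δ = 79.88°  ·
  (1,3): δ = 14.43°  ✓
  (1,4): δ = 38.65°  ✓
  (2,3): δ = 114.55°  ·
  (2,4): δ = 61.48°  ·
  (3,4): δ = 126.93°  ·
antipodal pairs: 3

count = 3; pairs: (0,2), (1,3), (1,4)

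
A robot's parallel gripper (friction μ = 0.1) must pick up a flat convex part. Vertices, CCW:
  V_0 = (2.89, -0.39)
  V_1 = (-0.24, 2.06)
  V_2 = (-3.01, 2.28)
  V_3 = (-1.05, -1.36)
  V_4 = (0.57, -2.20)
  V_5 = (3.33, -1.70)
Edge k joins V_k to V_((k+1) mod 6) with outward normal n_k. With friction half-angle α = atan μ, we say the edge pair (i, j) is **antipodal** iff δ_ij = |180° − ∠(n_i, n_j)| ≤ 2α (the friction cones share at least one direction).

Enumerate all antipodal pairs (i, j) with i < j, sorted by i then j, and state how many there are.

α = atan 0.1 = 5.71°;  2α = 11.42°
n_0 = (+0.6164, +0.7875)
n_1 = (+0.0792, +0.9969)
n_2 = (-0.8805, -0.4741)
n_3 = (-0.4603, -0.8878)
n_4 = (+0.1783, -0.9840)
n_5 = (+0.9480, +0.3184)
  (0,1): δ = 146.49°  ·
  (0,2): δ = 23.65°  ·
  (0,3): δ = 10.64°  ✓
  (0,4): δ = 48.32°  ·
  (0,5): δ = 146.62°  ·
  (1,2): δ = 57.16°  ·
  (1,3): δ = 22.87°  ·
  (1,4): δ = 14.81°  ·
  (1,5): δ = 113.11°  ·
  (2,3): δ = 145.71°  ·
  (2,4): δ = 108.03°  ·
  (2,5): δ = 9.73°  ✓
  (3,4): δ = 142.32°  ·
  (3,5): δ = 44.03°  ·
  (4,5): δ = 81.70°  ·
antipodal pairs: 2

count = 2; pairs: (0,3), (2,5)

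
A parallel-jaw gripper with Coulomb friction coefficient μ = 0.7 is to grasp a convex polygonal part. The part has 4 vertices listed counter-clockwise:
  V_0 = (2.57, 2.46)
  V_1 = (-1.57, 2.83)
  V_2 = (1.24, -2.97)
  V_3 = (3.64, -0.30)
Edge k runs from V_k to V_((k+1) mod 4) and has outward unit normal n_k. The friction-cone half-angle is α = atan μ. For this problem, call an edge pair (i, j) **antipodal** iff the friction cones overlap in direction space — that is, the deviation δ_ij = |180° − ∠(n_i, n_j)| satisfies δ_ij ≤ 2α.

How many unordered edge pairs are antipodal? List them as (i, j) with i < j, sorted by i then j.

count = 4; pairs: (0,1), (0,2), (1,2), (1,3)

α = atan 0.7 = 34.99°;  2α = 69.98°
n_0 = (+0.0890, +0.9960)
n_1 = (-0.8999, -0.4360)
n_2 = (+0.7437, -0.6685)
n_3 = (+0.9324, +0.3615)
  (0,1): δ = 59.04°  ✓
  (0,2): δ = 53.16°  ✓
  (0,3): δ = 116.30°  ·
  (1,2): δ = 67.80°  ✓
  (1,3): δ = 4.66°  ✓
  (2,3): δ = 116.86°  ·
antipodal pairs: 4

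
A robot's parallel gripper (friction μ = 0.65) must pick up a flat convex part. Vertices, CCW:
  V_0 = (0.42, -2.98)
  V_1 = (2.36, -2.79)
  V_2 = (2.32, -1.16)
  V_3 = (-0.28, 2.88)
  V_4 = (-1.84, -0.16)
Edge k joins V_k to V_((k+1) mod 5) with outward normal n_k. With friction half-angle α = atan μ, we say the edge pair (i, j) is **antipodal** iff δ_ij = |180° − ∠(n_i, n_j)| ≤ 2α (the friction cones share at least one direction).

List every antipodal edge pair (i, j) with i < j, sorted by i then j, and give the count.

α = atan 0.65 = 33.02°;  2α = 66.05°
n_0 = (+0.0975, -0.9952)
n_1 = (+0.9997, +0.0245)
n_2 = (+0.8409, +0.5412)
n_3 = (-0.8897, +0.4566)
n_4 = (-0.7803, -0.6254)
  (0,1): δ = 94.19°  ·
  (0,2): δ = 62.83°  ✓
  (0,3): δ = 57.24°  ✓
  (0,4): δ = 123.12°  ·
  (1,2): δ = 148.64°  ·
  (1,3): δ = 28.57°  ✓
  (1,4): δ = 37.30°  ✓
  (2,3): δ = 59.93°  ✓
  (2,4): δ = 5.95°  ✓
  (3,4): δ = 114.13°  ·
antipodal pairs: 6

count = 6; pairs: (0,2), (0,3), (1,3), (1,4), (2,3), (2,4)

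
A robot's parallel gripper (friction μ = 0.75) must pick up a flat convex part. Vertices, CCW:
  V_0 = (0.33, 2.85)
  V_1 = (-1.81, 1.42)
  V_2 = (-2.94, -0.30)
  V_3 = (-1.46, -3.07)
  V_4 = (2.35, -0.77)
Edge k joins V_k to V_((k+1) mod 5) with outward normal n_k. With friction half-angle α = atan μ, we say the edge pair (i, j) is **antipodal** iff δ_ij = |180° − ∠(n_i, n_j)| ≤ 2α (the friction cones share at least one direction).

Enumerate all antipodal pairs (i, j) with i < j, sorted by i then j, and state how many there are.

α = atan 0.75 = 36.87°;  2α = 73.74°
n_0 = (-0.5556, +0.8315)
n_1 = (-0.8358, +0.5491)
n_2 = (-0.8820, -0.4712)
n_3 = (+0.5168, -0.8561)
n_4 = (+0.8732, +0.4873)
  (0,1): δ = 157.06°  ·
  (0,2): δ = 95.64°  ·
  (0,3): δ = 2.63°  ✓
  (0,4): δ = 85.41°  ·
  (1,2): δ = 118.58°  ·
  (1,3): δ = 25.58°  ✓
  (1,4): δ = 62.47°  ✓
  (2,3): δ = 87.00°  ·
  (2,4): δ = 1.05°  ✓
  (3,4): δ = 91.96°  ·
antipodal pairs: 4

count = 4; pairs: (0,3), (1,3), (1,4), (2,4)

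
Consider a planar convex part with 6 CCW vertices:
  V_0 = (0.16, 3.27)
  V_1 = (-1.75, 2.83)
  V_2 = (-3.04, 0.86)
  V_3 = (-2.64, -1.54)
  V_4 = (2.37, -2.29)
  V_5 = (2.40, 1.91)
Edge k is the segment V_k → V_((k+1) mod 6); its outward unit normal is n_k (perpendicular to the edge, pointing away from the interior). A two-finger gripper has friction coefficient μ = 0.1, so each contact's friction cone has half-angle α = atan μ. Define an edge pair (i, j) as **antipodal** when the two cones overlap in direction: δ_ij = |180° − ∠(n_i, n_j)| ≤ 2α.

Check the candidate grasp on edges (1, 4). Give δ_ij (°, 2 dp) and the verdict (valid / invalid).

α = atan 0.1 = 5.71°;  2α = 11.42°
edge 1: e_1 = (-1.29, -1.97);  n_1 = (-0.8366, +0.5478)
edge 4: e_4 = (+0.03, +4.20);  n_4 = (+1.0000, -0.0071)
∠(n_1, n_4) = 147.19°
δ = |180° − 147.19°| = 32.81°
32.81° > 2α = 11.42°  →  invalid

δ = 32.81°, invalid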